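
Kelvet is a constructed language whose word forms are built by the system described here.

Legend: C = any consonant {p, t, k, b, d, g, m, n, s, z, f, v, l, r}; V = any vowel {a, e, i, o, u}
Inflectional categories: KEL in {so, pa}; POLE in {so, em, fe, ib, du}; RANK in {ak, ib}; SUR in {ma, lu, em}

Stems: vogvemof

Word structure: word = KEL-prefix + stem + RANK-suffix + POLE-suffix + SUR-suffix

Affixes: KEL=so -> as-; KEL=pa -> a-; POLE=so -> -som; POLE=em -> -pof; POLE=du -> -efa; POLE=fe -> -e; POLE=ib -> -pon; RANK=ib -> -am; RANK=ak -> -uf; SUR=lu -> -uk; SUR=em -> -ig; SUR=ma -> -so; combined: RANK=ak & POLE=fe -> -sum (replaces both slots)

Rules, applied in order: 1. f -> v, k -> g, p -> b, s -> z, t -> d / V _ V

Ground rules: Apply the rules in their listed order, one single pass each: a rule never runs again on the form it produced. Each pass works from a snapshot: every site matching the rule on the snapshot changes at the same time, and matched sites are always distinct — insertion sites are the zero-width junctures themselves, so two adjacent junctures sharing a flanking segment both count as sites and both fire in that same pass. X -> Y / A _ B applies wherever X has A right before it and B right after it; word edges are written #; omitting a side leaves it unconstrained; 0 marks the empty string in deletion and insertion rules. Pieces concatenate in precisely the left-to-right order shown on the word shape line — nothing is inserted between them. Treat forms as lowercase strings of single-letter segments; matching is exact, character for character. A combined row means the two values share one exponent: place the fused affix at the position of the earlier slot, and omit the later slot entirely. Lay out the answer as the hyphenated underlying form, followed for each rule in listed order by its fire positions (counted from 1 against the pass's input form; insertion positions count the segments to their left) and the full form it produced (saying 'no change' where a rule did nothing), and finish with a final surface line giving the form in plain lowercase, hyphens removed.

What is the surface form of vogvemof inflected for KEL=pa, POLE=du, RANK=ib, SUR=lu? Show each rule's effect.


underlying: a-vogvemof-am-efa-uk
1. f -> v, k -> g, p -> b, s -> z, t -> d / V _ V: fires at position(s) 9, 13: avogvemovamevauk
surface: avogvemovamevauk


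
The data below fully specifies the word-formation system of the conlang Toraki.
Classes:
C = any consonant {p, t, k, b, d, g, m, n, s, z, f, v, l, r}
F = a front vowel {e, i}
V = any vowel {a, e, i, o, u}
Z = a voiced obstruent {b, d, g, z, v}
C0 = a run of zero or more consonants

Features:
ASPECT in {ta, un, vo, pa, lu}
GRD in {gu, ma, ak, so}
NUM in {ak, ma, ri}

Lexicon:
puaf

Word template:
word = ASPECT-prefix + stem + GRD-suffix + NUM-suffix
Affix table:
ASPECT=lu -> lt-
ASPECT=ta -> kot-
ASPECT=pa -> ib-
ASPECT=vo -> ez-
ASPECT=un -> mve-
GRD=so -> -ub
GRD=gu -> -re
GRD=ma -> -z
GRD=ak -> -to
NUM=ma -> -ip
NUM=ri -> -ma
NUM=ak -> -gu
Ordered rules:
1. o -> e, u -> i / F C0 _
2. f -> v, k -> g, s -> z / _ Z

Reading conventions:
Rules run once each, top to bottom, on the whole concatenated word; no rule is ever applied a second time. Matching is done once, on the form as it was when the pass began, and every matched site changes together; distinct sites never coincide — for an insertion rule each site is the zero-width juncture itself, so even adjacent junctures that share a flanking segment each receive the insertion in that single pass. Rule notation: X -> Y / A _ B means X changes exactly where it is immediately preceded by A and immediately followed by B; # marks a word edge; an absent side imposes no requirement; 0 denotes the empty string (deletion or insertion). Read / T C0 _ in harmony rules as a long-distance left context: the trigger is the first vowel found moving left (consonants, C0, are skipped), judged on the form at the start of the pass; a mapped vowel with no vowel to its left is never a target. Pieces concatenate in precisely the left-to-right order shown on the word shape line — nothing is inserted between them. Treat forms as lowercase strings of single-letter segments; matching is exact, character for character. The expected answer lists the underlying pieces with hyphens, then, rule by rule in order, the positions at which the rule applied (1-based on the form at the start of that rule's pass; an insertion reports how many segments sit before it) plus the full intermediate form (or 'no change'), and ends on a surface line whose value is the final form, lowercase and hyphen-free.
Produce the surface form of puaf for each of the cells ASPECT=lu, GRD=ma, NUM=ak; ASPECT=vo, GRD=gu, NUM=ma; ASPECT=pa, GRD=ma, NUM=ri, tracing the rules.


cell ASPECT=lu, GRD=ma, NUM=ak:
underlying: lt-puaf-z-gu
1. o -> e, u -> i / F C0 _: no change
2. f -> v, k -> g, s -> z / _ Z: fires at position(s) 6: ltpuavzgu
surface: ltpuavzgu

cell ASPECT=vo, GRD=gu, NUM=ma:
underlying: ez-puaf-re-ip
1. o -> e, u -> i / F C0 _: fires at position(s) 4: ezpiafreip
2. f -> v, k -> g, s -> z / _ Z: no change
surface: ezpiafreip

cell ASPECT=pa, GRD=ma, NUM=ri:
underlying: ib-puaf-z-ma
1. o -> e, u -> i / F C0 _: fires at position(s) 4: ibpiafzma
2. f -> v, k -> g, s -> z / _ Z: fires at position(s) 6: ibpiavzma
surface: ibpiavzma


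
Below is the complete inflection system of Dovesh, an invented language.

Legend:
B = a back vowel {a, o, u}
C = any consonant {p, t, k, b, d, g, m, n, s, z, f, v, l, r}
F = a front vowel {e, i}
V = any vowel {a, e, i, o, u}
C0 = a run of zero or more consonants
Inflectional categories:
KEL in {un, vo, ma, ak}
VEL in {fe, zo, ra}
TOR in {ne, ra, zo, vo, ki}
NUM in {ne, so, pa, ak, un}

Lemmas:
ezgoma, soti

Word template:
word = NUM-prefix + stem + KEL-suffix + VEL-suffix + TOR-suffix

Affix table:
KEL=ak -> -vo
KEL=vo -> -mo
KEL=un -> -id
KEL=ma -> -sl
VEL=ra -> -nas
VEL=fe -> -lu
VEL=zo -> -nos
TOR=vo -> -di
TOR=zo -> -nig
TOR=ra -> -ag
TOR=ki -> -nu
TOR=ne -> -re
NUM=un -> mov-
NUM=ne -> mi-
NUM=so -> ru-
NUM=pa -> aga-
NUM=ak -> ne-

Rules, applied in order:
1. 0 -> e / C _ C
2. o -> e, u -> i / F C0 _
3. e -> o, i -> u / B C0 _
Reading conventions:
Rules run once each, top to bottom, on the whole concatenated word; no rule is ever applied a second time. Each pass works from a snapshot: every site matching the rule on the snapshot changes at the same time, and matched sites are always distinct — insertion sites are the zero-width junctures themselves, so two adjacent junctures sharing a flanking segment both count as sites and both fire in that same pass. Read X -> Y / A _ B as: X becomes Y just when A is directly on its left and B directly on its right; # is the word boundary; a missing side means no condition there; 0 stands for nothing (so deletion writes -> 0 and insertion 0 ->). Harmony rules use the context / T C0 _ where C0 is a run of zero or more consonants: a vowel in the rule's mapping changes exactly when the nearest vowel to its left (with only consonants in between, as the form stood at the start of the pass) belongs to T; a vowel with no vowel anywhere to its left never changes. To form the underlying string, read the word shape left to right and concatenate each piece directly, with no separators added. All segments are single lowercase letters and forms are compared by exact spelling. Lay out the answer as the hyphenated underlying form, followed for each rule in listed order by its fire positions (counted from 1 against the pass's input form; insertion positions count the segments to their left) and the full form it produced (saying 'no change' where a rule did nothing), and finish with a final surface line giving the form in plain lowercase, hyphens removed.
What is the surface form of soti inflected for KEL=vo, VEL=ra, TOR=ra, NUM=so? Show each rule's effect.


underlying: ru-soti-mo-nas-ag
1. 0 -> e / C _ C: no change
2. o -> e, u -> i / F C0 _: fires at position(s) 8: rusotimenasag
3. e -> o, i -> u / B C0 _: fires at position(s) 6: rusotumenasag
surface: rusotumenasag


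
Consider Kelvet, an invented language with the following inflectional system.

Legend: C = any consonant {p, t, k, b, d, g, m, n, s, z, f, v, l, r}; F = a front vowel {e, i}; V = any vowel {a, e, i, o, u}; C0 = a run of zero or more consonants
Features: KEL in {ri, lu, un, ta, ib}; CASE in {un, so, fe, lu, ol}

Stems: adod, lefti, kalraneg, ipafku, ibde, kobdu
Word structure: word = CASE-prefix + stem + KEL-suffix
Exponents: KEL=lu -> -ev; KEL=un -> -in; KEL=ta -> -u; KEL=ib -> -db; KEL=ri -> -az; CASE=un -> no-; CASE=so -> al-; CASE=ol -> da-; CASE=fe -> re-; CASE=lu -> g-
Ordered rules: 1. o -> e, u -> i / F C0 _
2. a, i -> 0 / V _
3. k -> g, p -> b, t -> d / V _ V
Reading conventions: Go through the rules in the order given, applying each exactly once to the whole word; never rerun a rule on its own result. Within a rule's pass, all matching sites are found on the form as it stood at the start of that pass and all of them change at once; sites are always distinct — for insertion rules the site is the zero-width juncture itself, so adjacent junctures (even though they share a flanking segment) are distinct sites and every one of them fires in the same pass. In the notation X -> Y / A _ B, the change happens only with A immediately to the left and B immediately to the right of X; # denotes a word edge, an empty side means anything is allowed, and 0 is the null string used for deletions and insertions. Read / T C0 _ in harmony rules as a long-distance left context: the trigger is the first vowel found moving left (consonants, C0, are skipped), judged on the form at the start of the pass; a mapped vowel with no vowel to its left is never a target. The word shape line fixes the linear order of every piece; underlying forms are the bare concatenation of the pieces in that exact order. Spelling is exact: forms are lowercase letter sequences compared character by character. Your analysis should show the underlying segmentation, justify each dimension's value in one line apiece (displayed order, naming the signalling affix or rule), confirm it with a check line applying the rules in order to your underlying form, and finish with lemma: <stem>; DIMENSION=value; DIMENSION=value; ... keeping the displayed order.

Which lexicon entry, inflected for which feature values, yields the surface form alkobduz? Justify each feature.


underlying: al-kobdu-az
KEL=ri - signalled by the affix -az
CASE=so - signalled by the affix al-
check: alkobduaz -> alkobduaz -> alkobduz -> alkobduz
lemma: kobdu; KEL=ri; CASE=so


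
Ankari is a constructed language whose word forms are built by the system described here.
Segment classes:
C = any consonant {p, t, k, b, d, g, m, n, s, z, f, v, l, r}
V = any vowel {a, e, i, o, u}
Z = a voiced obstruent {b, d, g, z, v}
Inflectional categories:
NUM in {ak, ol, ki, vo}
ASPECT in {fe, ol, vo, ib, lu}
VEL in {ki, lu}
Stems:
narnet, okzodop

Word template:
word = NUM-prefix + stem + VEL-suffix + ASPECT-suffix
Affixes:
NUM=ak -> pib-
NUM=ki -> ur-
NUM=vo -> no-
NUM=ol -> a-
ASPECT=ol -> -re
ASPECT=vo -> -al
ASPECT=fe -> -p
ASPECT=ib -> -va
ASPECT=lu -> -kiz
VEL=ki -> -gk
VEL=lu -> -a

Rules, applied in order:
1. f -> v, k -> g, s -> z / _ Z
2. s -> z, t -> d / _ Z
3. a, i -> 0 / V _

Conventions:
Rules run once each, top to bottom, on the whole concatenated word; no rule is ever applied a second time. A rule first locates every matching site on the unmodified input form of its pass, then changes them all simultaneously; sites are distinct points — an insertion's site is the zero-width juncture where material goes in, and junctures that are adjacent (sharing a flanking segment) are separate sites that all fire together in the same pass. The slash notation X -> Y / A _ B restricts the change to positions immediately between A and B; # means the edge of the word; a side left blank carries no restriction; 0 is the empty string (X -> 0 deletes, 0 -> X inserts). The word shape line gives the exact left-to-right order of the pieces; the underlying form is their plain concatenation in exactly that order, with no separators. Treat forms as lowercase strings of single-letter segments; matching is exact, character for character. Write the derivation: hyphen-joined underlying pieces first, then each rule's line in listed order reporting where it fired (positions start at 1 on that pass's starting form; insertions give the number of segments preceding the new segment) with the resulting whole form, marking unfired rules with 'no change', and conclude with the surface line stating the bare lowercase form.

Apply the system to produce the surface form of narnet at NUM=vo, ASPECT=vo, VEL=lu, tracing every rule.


underlying: no-narnet-a-al
1. f -> v, k -> g, s -> z / _ Z: no change
2. s -> z, t -> d / _ Z: no change
3. a, i -> 0 / V _: fires at position(s) 10: nonarnetal
surface: nonarnetal


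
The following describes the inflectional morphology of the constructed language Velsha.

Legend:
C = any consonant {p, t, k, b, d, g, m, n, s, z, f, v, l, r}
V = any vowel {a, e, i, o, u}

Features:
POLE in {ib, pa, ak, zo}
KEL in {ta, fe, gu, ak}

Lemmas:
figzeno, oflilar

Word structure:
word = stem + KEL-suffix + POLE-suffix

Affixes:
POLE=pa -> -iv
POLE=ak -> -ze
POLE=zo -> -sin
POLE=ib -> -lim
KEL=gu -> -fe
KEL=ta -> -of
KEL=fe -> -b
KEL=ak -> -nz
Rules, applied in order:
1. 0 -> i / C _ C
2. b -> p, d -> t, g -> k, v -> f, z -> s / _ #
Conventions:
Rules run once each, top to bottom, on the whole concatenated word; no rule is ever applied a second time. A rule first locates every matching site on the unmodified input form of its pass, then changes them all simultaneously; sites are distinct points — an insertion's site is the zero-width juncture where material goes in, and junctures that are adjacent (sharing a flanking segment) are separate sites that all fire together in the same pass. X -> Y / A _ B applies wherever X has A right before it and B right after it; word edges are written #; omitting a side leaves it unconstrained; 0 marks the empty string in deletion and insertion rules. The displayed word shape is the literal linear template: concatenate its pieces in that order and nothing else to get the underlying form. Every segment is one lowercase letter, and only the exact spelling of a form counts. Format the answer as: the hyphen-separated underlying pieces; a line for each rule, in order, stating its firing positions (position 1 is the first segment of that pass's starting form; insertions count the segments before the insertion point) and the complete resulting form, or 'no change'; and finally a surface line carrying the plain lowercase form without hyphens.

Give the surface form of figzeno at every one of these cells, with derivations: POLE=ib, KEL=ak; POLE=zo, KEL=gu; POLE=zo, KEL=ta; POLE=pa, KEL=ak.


cell POLE=ib, KEL=ak:
underlying: figzeno-nz-lim
1. 0 -> i / C _ C: inserts after position(s) 3, 8, 9: figizenonizilim
2. b -> p, d -> t, g -> k, v -> f, z -> s / _ #: no change
surface: figizenonizilim

cell POLE=zo, KEL=gu:
underlying: figzeno-fe-sin
1. 0 -> i / C _ C: inserts after position(s) 3: figizenofesin
2. b -> p, d -> t, g -> k, v -> f, z -> s / _ #: no change
surface: figizenofesin

cell POLE=zo, KEL=ta:
underlying: figzeno-of-sin
1. 0 -> i / C _ C: inserts after position(s) 3, 9: figizenoofisin
2. b -> p, d -> t, g -> k, v -> f, z -> s / _ #: no change
surface: figizenoofisin

cell POLE=pa, KEL=ak:
underlying: figzeno-nz-iv
1. 0 -> i / C _ C: inserts after position(s) 3, 8: figizenoniziv
2. b -> p, d -> t, g -> k, v -> f, z -> s / _ #: fires at position(s) 13: figizenonizif
surface: figizenonizif


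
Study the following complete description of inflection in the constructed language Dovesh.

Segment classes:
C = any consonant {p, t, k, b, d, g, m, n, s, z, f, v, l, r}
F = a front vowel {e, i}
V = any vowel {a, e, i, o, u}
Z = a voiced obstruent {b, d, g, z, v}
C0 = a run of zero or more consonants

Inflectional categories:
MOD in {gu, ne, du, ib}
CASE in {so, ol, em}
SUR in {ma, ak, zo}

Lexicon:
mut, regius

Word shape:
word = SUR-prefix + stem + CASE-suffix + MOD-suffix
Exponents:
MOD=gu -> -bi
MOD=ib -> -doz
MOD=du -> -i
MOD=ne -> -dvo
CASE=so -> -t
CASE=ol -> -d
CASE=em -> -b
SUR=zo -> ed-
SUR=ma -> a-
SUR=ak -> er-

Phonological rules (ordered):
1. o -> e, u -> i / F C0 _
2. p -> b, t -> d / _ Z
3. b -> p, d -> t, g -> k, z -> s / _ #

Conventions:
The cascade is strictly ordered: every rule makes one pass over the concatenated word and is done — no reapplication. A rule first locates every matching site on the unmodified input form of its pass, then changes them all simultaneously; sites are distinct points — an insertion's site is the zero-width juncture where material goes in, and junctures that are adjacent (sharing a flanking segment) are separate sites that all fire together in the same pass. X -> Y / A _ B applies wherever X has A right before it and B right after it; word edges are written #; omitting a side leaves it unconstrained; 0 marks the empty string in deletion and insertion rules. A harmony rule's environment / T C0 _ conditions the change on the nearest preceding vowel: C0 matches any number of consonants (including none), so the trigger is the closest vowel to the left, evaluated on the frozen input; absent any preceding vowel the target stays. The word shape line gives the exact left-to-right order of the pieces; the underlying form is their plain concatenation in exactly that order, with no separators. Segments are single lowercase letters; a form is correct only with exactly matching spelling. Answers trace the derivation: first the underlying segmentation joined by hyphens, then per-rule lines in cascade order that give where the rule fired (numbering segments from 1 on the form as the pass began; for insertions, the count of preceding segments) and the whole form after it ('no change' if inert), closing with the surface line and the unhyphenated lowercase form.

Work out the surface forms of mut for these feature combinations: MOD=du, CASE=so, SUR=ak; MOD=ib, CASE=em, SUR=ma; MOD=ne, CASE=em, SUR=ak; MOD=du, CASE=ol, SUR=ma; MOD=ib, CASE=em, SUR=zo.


cell MOD=du, CASE=so, SUR=ak:
underlying: er-mut-t-i
1. o -> e, u -> i / F C0 _: fires at position(s) 4: ermitti
2. p -> b, t -> d / _ Z: no change
3. b -> p, d -> t, g -> k, z -> s / _ #: no change
surface: ermitti

cell MOD=ib, CASE=em, SUR=ma:
underlying: a-mut-b-doz
1. o -> e, u -> i / F C0 _: no change
2. p -> b, t -> d / _ Z: fires at position(s) 4: amudbdoz
3. b -> p, d -> t, g -> k, z -> s / _ #: fires at position(s) 8: amudbdos
surface: amudbdos

cell MOD=ne, CASE=em, SUR=ak:
underlying: er-mut-b-dvo
1. o -> e, u -> i / F C0 _: fires at position(s) 4: ermitbdvo
2. p -> b, t -> d / _ Z: fires at position(s) 5: ermidbdvo
3. b -> p, d -> t, g -> k, z -> s / _ #: no change
surface: ermidbdvo

cell MOD=du, CASE=ol, SUR=ma:
underlying: a-mut-d-i
1. o -> e, u -> i / F C0 _: no change
2. p -> b, t -> d / _ Z: fires at position(s) 4: amuddi
3. b -> p, d -> t, g -> k, z -> s / _ #: no change
surface: amuddi

cell MOD=ib, CASE=em, SUR=zo:
underlying: ed-mut-b-doz
1. o -> e, u -> i / F C0 _: fires at position(s) 4: edmitbdoz
2. p -> b, t -> d / _ Z: fires at position(s) 5: edmidbdoz
3. b -> p, d -> t, g -> k, z -> s / _ #: fires at position(s) 9: edmidbdos
surface: edmidbdos


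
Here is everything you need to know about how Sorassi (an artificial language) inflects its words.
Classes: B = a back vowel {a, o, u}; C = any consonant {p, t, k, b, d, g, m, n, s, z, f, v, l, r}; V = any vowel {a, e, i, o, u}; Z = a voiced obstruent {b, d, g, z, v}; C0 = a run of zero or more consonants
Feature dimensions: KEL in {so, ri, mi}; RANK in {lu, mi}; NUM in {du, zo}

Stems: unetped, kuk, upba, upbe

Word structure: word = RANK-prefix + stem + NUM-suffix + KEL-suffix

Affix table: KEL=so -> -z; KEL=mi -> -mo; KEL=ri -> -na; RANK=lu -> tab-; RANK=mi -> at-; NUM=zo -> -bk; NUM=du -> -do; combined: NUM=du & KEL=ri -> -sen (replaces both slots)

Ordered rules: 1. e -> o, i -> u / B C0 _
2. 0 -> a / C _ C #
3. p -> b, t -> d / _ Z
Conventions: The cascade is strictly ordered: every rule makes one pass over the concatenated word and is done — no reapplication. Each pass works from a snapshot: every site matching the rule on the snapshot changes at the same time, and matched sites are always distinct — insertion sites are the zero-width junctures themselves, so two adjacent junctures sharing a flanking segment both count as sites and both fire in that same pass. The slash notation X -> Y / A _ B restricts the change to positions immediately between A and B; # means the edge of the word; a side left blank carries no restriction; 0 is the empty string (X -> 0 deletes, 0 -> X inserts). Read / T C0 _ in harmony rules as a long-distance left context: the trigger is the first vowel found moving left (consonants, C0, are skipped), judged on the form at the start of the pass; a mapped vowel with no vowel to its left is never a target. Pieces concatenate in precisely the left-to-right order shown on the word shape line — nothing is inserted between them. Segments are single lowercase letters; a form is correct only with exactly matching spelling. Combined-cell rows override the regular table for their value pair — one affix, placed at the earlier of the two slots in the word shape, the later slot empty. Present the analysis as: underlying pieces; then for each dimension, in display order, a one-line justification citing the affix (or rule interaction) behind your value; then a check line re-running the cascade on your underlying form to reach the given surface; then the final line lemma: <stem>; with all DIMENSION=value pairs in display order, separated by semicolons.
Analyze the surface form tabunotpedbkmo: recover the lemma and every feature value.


underlying: tab-unetped-bk-mo
KEL=mi - signalled by the affix -mo
RANK=lu - signalled by the affix tab-
NUM=zo - signalled by the affix -bk
check: tabunetpedbkmo -> tabunotpedbkmo -> tabunotpedbkmo -> tabunotpedbkmo
lemma: unetped; KEL=mi; RANK=lu; NUM=zo


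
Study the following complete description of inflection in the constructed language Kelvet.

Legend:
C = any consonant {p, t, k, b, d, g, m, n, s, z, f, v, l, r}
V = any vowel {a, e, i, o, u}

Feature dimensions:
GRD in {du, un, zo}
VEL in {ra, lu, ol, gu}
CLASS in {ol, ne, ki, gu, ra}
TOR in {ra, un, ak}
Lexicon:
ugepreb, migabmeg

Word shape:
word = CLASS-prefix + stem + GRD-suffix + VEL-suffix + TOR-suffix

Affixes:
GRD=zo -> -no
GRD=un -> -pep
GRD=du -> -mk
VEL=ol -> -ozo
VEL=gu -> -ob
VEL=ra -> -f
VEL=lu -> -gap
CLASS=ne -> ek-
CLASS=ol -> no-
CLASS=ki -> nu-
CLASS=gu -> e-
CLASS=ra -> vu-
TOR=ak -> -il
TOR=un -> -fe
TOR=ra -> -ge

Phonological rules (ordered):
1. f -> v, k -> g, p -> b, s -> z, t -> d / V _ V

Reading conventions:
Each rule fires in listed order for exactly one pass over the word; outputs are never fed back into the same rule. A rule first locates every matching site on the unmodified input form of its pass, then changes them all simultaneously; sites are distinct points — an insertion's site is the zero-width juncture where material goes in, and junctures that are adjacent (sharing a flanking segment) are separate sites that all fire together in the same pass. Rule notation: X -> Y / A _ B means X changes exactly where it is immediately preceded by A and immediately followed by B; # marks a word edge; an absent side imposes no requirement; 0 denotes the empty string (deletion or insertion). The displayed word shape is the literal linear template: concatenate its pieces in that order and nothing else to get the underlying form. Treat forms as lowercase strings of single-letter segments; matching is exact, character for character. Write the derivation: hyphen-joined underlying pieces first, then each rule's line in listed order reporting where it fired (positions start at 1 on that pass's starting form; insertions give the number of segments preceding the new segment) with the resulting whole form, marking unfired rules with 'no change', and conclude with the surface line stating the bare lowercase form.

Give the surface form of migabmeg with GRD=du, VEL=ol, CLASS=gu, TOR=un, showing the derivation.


underlying: e-migabmeg-mk-ozo-fe
1. f -> v, k -> g, p -> b, s -> z, t -> d / V _ V: fires at position(s) 15: emigabmegmkozove
surface: emigabmegmkozove


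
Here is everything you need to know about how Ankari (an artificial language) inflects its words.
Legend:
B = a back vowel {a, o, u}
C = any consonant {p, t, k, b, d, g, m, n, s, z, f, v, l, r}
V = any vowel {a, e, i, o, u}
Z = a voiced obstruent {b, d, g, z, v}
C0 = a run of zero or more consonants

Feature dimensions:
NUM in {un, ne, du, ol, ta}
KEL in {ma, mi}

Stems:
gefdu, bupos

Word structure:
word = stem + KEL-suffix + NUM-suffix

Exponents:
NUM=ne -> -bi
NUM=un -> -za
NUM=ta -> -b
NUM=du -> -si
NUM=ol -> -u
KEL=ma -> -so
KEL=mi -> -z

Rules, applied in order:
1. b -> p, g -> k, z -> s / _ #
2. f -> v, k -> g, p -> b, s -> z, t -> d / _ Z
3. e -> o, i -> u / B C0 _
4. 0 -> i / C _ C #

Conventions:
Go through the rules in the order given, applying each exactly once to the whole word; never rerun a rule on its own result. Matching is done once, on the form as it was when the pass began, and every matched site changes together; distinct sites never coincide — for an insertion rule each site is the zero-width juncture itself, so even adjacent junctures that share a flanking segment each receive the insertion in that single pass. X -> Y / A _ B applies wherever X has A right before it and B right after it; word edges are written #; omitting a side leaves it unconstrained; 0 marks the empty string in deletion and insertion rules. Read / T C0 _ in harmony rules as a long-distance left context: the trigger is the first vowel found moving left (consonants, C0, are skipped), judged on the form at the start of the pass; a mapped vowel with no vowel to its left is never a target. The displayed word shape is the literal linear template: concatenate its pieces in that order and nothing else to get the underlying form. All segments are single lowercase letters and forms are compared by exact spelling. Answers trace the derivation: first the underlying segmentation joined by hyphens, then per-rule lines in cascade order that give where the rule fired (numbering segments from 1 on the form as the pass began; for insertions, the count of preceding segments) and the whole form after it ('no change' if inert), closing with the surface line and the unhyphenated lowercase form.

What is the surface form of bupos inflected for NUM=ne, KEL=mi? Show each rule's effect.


underlying: bupos-z-bi
1. b -> p, g -> k, z -> s / _ #: no change
2. f -> v, k -> g, p -> b, s -> z, t -> d / _ Z: fires at position(s) 5: bupozzbi
3. e -> o, i -> u / B C0 _: fires at position(s) 8: bupozzbu
4. 0 -> i / C _ C #: no change
surface: bupozzbu


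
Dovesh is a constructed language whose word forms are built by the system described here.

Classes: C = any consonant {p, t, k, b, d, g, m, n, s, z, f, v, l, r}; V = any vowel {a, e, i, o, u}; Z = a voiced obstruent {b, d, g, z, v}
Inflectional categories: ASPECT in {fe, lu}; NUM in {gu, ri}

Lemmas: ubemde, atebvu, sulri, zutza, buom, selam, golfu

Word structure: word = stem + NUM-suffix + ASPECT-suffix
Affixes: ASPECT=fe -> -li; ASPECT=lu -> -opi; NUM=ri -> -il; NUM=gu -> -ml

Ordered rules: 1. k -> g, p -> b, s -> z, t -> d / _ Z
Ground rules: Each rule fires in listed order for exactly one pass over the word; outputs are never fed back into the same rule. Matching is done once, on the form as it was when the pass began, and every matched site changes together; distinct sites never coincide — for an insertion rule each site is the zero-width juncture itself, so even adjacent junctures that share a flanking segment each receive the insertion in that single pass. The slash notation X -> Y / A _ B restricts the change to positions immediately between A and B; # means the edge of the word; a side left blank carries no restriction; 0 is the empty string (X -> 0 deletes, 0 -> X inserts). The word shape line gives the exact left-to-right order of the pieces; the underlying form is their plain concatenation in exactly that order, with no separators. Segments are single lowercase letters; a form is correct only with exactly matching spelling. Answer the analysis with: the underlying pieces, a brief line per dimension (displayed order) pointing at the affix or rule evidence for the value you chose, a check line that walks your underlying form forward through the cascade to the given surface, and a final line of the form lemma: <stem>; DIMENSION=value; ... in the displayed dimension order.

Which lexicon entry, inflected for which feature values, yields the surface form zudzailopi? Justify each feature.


underlying: zutza-il-opi
ASPECT=lu - signalled by the affix -opi
NUM=ri - signalled by the affix -il
check: zutzailopi -> zudzailopi
lemma: zutza; ASPECT=lu; NUM=ri


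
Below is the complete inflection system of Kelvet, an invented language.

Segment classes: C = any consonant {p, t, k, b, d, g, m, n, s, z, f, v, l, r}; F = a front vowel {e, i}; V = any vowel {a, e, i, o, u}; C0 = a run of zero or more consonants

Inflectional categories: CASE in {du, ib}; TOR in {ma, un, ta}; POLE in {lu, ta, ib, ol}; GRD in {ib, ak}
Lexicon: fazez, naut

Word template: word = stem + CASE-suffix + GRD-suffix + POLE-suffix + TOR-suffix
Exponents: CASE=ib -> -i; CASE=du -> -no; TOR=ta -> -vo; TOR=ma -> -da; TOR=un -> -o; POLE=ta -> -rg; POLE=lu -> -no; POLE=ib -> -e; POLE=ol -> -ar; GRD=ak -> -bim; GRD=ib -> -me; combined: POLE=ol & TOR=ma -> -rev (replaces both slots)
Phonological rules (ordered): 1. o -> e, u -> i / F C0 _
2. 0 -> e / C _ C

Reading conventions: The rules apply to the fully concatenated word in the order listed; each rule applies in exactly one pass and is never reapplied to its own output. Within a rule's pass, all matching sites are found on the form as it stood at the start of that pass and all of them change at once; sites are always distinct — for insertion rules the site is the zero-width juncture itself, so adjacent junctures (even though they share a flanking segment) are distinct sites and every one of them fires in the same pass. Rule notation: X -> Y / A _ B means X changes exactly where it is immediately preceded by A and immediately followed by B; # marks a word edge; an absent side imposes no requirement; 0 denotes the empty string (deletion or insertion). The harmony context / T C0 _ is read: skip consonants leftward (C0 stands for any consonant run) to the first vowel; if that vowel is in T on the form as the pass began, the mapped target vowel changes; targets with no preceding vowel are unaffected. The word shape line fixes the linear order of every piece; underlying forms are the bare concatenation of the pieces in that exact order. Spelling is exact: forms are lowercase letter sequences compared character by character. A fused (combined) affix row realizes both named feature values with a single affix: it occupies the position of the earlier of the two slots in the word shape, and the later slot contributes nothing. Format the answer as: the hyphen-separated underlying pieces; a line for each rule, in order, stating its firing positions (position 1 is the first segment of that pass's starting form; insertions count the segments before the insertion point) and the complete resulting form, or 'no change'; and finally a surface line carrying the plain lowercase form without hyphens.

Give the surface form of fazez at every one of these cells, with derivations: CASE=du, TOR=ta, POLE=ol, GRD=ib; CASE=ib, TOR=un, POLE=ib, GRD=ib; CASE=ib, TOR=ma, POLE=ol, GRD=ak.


cell CASE=du, TOR=ta, POLE=ol, GRD=ib:
underlying: fazez-no-me-ar-vo
1. o -> e, u -> i / F C0 _: fires at position(s) 7: fazeznemearvo
2. 0 -> e / C _ C: inserts after position(s) 5, 11: fazezenemearevo
surface: fazezenemearevo

cell CASE=ib, TOR=un, POLE=ib, GRD=ib:
underlying: fazez-i-me-e-o
1. o -> e, u -> i / F C0 _: fires at position(s) 10: fazezimeee
2. 0 -> e / C _ C: no change
surface: fazezimeee

cell CASE=ib, TOR=ma, POLE=ol, GRD=ak:
underlying: fazez-i-bim-rev
1. o -> e, u -> i / F C0 _: no change
2. 0 -> e / C _ C: inserts after position(s) 9: fazezibimerev
surface: fazezibimerev


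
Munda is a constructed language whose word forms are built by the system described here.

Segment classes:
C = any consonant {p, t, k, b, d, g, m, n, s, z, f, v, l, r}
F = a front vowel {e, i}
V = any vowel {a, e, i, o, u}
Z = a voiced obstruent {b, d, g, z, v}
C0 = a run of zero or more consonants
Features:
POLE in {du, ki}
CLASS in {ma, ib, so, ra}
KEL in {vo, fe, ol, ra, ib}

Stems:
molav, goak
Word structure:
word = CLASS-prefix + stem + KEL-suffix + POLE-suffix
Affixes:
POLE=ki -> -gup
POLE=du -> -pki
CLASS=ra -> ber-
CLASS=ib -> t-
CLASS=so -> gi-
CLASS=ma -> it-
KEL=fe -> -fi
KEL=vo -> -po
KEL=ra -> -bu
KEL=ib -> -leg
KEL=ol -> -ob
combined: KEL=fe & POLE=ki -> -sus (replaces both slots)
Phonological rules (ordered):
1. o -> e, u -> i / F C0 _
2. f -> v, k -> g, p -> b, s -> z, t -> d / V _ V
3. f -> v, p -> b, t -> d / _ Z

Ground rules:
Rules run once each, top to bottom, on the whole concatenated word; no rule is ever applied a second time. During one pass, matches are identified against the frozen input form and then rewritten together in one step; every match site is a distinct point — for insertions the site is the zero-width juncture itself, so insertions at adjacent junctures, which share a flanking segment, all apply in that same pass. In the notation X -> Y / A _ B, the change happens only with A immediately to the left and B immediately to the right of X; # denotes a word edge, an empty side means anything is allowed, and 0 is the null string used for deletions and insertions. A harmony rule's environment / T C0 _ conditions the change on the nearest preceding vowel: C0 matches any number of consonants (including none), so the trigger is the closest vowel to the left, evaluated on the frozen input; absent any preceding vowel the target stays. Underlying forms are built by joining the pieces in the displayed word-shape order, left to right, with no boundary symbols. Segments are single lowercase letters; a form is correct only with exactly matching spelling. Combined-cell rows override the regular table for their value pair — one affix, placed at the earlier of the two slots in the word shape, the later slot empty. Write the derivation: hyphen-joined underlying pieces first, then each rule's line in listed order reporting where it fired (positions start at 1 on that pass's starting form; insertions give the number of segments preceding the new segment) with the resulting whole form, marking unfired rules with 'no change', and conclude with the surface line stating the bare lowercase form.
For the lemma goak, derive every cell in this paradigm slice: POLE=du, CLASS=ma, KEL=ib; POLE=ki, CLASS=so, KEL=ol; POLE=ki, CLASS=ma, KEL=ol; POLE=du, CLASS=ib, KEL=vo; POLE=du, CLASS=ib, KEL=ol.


cell POLE=du, CLASS=ma, KEL=ib:
underlying: it-goak-leg-pki
1. o -> e, u -> i / F C0 _: fires at position(s) 4: itgeaklegpki
2. f -> v, k -> g, p -> b, s -> z, t -> d / V _ V: no change
3. f -> v, p -> b, t -> d / _ Z: fires at position(s) 2: idgeaklegpki
surface: idgeaklegpki

cell POLE=ki, CLASS=so, KEL=ol:
underlying: gi-goak-ob-gup
1. o -> e, u -> i / F C0 _: fires at position(s) 4: gigeakobgup
2. f -> v, k -> g, p -> b, s -> z, t -> d / V _ V: fires at position(s) 6: gigeagobgup
3. f -> v, p -> b, t -> d / _ Z: no change
surface: gigeagobgup

cell POLE=ki, CLASS=ma, KEL=ol:
underlying: it-goak-ob-gup
1. o -> e, u -> i / F C0 _: fires at position(s) 4: itgeakobgup
2. f -> v, k -> g, p -> b, s -> z, t -> d / V _ V: fires at position(s) 6: itgeagobgup
3. f -> v, p -> b, t -> d / _ Z: fires at position(s) 2: idgeagobgup
surface: idgeagobgup

cell POLE=du, CLASS=ib, KEL=vo:
underlying: t-goak-po-pki
1. o -> e, u -> i / F C0 _: no change
2. f -> v, k -> g, p -> b, s -> z, t -> d / V _ V: no change
3. f -> v, p -> b, t -> d / _ Z: fires at position(s) 1: dgoakpopki
surface: dgoakpopki

cell POLE=du, CLASS=ib, KEL=ol:
underlying: t-goak-ob-pki
1. o -> e, u -> i / F C0 _: no change
2. f -> v, k -> g, p -> b, s -> z, t -> d / V _ V: fires at position(s) 5: tgoagobpki
3. f -> v, p -> b, t -> d / _ Z: fires at position(s) 1: dgoagobpki
surface: dgoagobpki


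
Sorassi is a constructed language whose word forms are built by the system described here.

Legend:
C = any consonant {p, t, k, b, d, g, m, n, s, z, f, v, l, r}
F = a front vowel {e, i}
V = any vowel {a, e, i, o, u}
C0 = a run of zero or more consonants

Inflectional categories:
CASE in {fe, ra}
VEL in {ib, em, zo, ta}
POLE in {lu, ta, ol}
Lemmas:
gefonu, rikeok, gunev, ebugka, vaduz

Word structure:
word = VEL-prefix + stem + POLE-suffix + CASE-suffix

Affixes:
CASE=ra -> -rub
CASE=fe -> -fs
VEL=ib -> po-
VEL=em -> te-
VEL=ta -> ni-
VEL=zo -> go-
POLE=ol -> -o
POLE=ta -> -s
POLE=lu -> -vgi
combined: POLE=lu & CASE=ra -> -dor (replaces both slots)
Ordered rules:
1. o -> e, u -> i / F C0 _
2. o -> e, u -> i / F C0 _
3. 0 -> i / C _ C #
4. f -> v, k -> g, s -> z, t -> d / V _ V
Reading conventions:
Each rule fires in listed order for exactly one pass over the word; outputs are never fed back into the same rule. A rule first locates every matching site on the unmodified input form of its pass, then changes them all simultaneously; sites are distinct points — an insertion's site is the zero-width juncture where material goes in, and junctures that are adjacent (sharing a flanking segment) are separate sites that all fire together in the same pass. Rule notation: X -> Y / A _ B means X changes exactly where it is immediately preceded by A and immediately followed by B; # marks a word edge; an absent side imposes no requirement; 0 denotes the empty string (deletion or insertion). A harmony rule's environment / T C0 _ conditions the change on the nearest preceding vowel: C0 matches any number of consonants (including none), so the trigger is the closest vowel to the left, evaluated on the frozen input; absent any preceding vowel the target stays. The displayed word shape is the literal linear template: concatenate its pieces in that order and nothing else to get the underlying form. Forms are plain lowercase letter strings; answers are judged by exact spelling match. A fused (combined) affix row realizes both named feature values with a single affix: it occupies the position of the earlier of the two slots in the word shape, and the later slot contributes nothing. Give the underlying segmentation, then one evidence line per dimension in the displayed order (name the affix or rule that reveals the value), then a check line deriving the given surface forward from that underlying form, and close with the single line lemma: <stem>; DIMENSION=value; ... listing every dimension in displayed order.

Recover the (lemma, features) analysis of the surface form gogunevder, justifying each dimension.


underlying: go-gunev-dor
CASE=ra - signalled by the combined affix row
VEL=zo - signalled by the affix go-
POLE=lu - signalled by the combined affix row
check: gogunevdor -> gogunevder -> gogunevder -> gogunevder -> gogunevder
lemma: gunev; CASE=ra; VEL=zo; POLE=lu


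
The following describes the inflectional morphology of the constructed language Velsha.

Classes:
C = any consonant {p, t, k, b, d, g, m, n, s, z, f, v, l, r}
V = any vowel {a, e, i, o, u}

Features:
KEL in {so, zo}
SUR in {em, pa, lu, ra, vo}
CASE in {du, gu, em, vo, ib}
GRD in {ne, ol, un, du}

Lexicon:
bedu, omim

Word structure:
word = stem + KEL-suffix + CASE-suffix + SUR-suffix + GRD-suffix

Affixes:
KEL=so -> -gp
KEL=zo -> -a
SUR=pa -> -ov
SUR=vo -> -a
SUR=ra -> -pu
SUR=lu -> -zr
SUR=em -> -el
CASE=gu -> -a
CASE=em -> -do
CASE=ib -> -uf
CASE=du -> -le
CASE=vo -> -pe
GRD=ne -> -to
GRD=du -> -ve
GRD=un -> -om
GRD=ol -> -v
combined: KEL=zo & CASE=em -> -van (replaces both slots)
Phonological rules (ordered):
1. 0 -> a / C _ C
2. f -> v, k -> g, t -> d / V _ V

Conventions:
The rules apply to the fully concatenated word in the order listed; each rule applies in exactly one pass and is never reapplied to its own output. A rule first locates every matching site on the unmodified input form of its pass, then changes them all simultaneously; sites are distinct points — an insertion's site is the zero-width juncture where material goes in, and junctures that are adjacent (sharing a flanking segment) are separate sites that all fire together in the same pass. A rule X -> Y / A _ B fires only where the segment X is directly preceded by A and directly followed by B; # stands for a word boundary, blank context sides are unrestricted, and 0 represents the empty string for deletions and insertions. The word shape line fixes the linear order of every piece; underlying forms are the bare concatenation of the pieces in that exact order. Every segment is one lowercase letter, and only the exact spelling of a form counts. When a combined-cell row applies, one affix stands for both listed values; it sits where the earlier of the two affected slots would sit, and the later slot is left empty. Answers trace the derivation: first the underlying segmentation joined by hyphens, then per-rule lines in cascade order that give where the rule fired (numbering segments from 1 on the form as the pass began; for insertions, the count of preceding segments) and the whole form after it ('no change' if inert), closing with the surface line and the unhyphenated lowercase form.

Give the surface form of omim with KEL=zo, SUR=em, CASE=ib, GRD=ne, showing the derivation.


underlying: omim-a-uf-el-to
1. 0 -> a / C _ C: inserts after position(s) 9: omimaufelato
2. f -> v, k -> g, t -> d / V _ V: fires at position(s) 7, 11: omimauvelado
surface: omimauvelado
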